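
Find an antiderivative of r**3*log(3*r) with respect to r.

r**4*(log(r) + log(3))/4 - r**4/16 + C

Use integration by parts with u = log(3*r), dv = r**3 dr.
Then du = 1/r dr and v = r**4/4.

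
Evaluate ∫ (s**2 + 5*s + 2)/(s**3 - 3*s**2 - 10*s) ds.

-log(s)/5 + 52*log(s - 5)/35 - 2*log(s + 2)/7 + C

Factor the denominator: s*(s - 5)*(s + 2).
Partial-fraction decomposition: -2/(7*(s + 2)) + 52/(35*(s - 5)) - 1/(5*s).
Integrate each term: A/(s−a) contributes A·log|s−a|.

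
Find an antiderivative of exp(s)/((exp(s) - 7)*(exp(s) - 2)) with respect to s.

log(exp(s) - 7)/5 - log(exp(s) - 2)/5 + C

Let u = e^s, du = e^s ds.
The integral becomes ∫ du/((u-2)(u-7)); decompose into partial fractions.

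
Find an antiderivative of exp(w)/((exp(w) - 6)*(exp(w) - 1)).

Let u = e^w, du = e^w dw.
The integral becomes ∫ du/((u-6)(u-1)); decompose into partial fractions.

log(exp(w) - 6)/5 - log(exp(w) - 1)/5 + C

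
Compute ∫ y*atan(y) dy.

Use integration by parts with u = arctan(y), dv = y dy.
Then du = 1/(y**2 + 1) dy.

y**2*atan(y)/2 - y/2 + atan(y)/2 + C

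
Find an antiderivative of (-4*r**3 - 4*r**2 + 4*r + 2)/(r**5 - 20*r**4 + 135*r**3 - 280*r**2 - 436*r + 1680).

Factor the denominator: (r - 7)*(r - 6)*(r - 5)*(r - 4)*(r + 2).
Partial-fraction decomposition: 5/(1512*(r + 2)) + 151/(18*(r - 4)) - 289/(7*(r - 5)) + 491/(8*(r - 6)) - 769/(27*(r - 7)).
Integrate each term: A/(r−a) contributes A·log|r−a|.

-769*log(r - 7)/27 + 491*log(r - 6)/8 - 289*log(r - 5)/7 + 151*log(r - 4)/18 + 5*log(r + 2)/1512 + C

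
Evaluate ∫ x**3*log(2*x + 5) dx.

x**4*log(2*x + 5)/4 - x**4/16 + 5*x**3/24 - 25*x**2/32 + 125*x/32 - 625*log(2*x + 5)/64 + C

Use integration by parts with u = log(2*x + 5), dv = x**3 dx.
Then du = 2/(2*x + 5) dx and v = x**4/4.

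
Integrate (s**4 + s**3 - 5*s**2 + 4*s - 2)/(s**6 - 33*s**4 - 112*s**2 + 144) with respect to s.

Factor the denominator: (s - 6)*(s - 1)*(s + 1)*(s + 6)*(s**2 + 4).
Partial-fraction decomposition: 17/(100*(s**2 + 4)) - 437/(8400*(s + 6)) - 11/(350*(s + 1)) + 1/(350*(s - 1)) + 677/(8400*(s - 6)).
Integrate each term; A/(s−a) gives A·log|s−a|; the (Bs+D)/(s²+p²) term gives a log and an atan.

677*log(s - 6)/8400 + log(s - 1)/350 - 11*log(s + 1)/350 - 437*log(s + 6)/8400 + 17*atan(s/2)/200 + C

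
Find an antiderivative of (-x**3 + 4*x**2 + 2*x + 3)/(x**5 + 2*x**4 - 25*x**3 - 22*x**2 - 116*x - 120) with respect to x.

-2*log(x - 5)/319 - log(x + 1)/25 + 351*log(x + 6)/2200 - 657*log(x**2 + 4)/11600 - 149*atan(x/2)/5800 + C

Factor the denominator: (x - 5)*(x + 1)*(x + 6)*(x**2 + 4).
Partial-fraction decomposition: -(657*x + 298)/(5800*(x**2 + 4)) + 351/(2200*(x + 6)) - 1/(25*(x + 1)) - 2/(319*(x - 5)).
Integrate each term; A/(x−a) gives A·log|x−a|; the (Bx+D)/(x²+p²) term gives a log and an atan.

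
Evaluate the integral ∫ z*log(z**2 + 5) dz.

Let u = z**2 + 5, so du = (2*z) dz.
The integral becomes (1/2)·∫ log(u) du; integrate by parts with u′=log(u), dv′=du.

z**2*log(z**2 + 5)/2 - z**2/2 + 5*log(z**2 + 5)/2 + C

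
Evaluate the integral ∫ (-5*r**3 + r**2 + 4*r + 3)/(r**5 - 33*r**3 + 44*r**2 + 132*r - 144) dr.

-19*log(r - 4)/12 + 37*log(r - 3)/30 + log(r - 1)/42 - 13*log(r + 2)/120 + 73*log(r + 6)/168 + C

Factor the denominator: (r - 4)*(r - 3)*(r - 1)*(r + 2)*(r + 6).
Partial-fraction decomposition: 73/(168*(r + 6)) - 13/(120*(r + 2)) + 1/(42*(r - 1)) + 37/(30*(r - 3)) - 19/(12*(r - 4)).
Integrate each term: A/(r−a) contributes A·log|r−a|.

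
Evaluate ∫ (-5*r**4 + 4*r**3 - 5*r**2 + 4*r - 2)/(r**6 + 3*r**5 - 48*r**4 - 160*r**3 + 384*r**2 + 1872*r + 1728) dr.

Factor the denominator: (r - 6)*(r - 4)*(r + 2)**2*(r + 3)*(r + 6).
Partial-fraction decomposition: 755/(576*(r + 6)) - 572/(189*(r + 3)) + 4417/(2304*(r + 2)) - 71/(96*(r + 2)**2) + 109/(504*(r - 4)) - 2887/(6912*(r - 6)).
Integrate each term; A/(r−a) gives A·log|r−a|; A/(r−a)² gives −A/(r−a).

-2887*log(r - 6)/6912 + 109*log(r - 4)/504 + 4417*log(r + 2)/2304 - 572*log(r + 3)/189 + 755*log(r + 6)/576 + 71/(96*r + 192) + C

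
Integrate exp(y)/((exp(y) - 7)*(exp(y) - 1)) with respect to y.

log(exp(y) - 7)/6 - log(exp(y) - 1)/6 + C

Let u = e^y, du = e^y dy.
The integral becomes ∫ du/((u-7)(u-1)); decompose into partial fractions.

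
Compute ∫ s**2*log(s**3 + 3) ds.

s**3*log(s**3 + 3)/3 - s**3/3 + log(s**3 + 3) + C

Let u = s**3 + 3, so du = (3*s**2) ds.
The integral becomes (1/3)·∫ log(u) du; integrate by parts with u′=log(u), dv′=du.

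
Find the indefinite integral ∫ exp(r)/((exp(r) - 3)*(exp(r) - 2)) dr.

log(exp(r) - 3) - log(exp(r) - 2) + C

Let u = e^r, du = e^r dr.
The integral becomes ∫ du/((u-2)(u-3)); decompose into partial fractions.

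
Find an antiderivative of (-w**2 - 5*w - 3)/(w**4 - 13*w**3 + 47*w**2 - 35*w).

3*log(w)/35 - 29*log(w - 7)/28 + 53*log(w - 5)/40 - 3*log(w - 1)/8 + C

Factor the denominator: w*(w - 7)*(w - 5)*(w - 1).
Partial-fraction decomposition: -3/(8*(w - 1)) + 53/(40*(w - 5)) - 29/(28*(w - 7)) + 3/(35*w).
Integrate each term: A/(w−a) contributes A·log|w−a|.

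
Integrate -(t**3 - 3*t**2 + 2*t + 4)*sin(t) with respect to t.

t**3*cos(t) - 3*t**2*sin(t) - 3*t**2*cos(t) + 6*t*sin(t) - 4*t*cos(t) + 4*sin(t) + 10*cos(t) + C

Use integration by parts with u = t**3 - 3*t**2 + 2*t + 4, dv = -sin(t) dt, so v = cos(t).
Apply parts 3 times (tabular method): alternate signs, differentiate u down to 0, integrate dv up.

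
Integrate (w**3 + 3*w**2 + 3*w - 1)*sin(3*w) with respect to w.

-w**3*cos(3*w)/3 + w**2*sin(3*w)/3 - w**2*cos(3*w) + 2*w*sin(3*w)/3 - 7*w*cos(3*w)/9 + 7*sin(3*w)/27 + 5*cos(3*w)/9 + C

Use integration by parts with u = w**3 + 3*w**2 + 3*w - 1, dv = sin(3*w) dw, so v = -cos(3*w)/3.
Apply parts 3 times (tabular method): alternate signs, differentiate u down to 0, integrate dv up.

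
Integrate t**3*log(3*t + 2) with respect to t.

Use integration by parts with u = log(3*t + 2), dv = t**3 dt.
Then du = 3/(3*t + 2) dt and v = t**4/4.

t**4*log(3*t + 2)/4 - t**4/16 + t**3/18 - t**2/18 + 2*t/27 - 4*log(3*t + 2)/81 + C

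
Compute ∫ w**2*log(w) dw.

Use integration by parts with u = log(w), dv = w**2 dw.
Then du = 1/w dw and v = w**3/3.

w**3*log(w)/3 - w**3/9 + C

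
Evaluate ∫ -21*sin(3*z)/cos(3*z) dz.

Let u = cos(3*z), so du = (-3*sin(3*z)) dz.
Rewriting, the integral becomes 7·∫ 1/u du = 7·log(u).
Substituting back, u = cos(3*z).

7*log(cos(3*z)) + C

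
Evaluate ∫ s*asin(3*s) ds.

s**2*asin(3*s)/2 + s*sqrt(-9*s**2 + 1)/12 - asin(3*s)/36 + C

Use integration by parts with u = arcsin(3*s), dv = s ds.
Then du = 3/sqrt(-9*s**2 + 1) ds.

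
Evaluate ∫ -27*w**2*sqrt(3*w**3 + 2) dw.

-2*(3*w**3 + 2)**(3/2) + C

Let u = 3*w**3 + 2, so du = (9*w**2) dw.
Rewriting, the integral becomes -3·∫ √u du = -3·(2/3)u^(3/2).
Substituting back, u = 3*w**3 + 2.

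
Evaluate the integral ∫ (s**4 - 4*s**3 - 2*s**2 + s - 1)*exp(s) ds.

Use integration by parts with u = s**4 - 4*s**3 - 2*s**2 + s - 1, dv = exp(s) ds, so v = exp(s).
Apply parts 4 times (tabular method): alternate signs, differentiate u down to 0, integrate dv up.

(s**4 - 8*s**3 + 22*s**2 - 43*s + 42)*exp(s) + C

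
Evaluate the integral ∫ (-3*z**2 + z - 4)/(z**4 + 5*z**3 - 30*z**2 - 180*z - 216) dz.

Factor the denominator: (z - 6)*(z + 2)*(z + 3)*(z + 6).
Partial-fraction decomposition: 59/(72*(z + 6)) - 34/(27*(z + 3)) + 9/(16*(z + 2)) - 53/(432*(z - 6)).
Integrate each term: A/(z−a) contributes A·log|z−a|.

-53*log(z - 6)/432 + 9*log(z + 2)/16 - 34*log(z + 3)/27 + 59*log(z + 6)/72 + C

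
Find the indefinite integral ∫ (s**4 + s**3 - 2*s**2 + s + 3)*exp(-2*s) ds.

(-4*s**4 - 12*s**3 - 10*s**2 - 14*s - 19)*exp(-2*s)/8 + C

Use integration by parts with u = s**4 + s**3 - 2*s**2 + s + 3, dv = exp(-2*s) ds, so v = -exp(-2*s)/2.
Apply parts 4 times (tabular method): alternate signs, differentiate u down to 0, integrate dv up.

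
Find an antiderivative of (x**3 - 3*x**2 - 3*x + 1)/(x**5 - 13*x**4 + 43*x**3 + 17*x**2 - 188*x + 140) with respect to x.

Factor the denominator: (x - 7)*(x - 5)*(x - 2)*(x - 1)*(x + 2).
Partial-fraction decomposition: -13/(756*(x + 2)) + 1/(18*(x - 1)) - 3/(20*(x - 2)) - 3/(14*(x - 5)) + 44/(135*(x - 7)).
Integrate each term: A/(x−a) contributes A·log|x−a|.

44*log(x - 7)/135 - 3*log(x - 5)/14 - 3*log(x - 2)/20 + log(x - 1)/18 - 13*log(x + 2)/756 + C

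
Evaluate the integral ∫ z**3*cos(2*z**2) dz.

z**2*sin(2*z**2)/4 + cos(2*z**2)/8 + C

Let u = z², du = 2z dz; rewrite as (1/2)∫ u^1·cos(2u) du.
Now integrate by parts 1 time.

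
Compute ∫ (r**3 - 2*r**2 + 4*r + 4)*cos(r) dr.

r**3*sin(r) - 2*r**2*sin(r) + 3*r**2*cos(r) - 2*r*sin(r) - 4*r*cos(r) + 8*sin(r) - 2*cos(r) + C

Use integration by parts with u = r**3 - 2*r**2 + 4*r + 4, dv = cos(r) dr, so v = sin(r).
Apply parts 3 times (tabular method): alternate signs, differentiate u down to 0, integrate dv up.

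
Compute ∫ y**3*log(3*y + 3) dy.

y**4*log(3*y + 3)/4 - y**4/16 + y**3/12 - y**2/8 + y/4 - log(y + 1)/4 + C

Use integration by parts with u = log(3*y + 3), dv = y**3 dy.
Then du = 3/(3*y + 3) dy and v = y**4/4.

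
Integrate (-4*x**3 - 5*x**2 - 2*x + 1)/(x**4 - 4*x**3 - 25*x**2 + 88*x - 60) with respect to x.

Factor the denominator: (x - 6)*(x - 2)*(x - 1)*(x + 5).
Partial-fraction decomposition: -193/(231*(x + 5)) - 1/(3*(x - 1)) + 55/(28*(x - 2)) - 211/(44*(x - 6)).
Integrate each term: A/(x−a) contributes A·log|x−a|.

-211*log(x - 6)/44 + 55*log(x - 2)/28 - log(x - 1)/3 - 193*log(x + 5)/231 + C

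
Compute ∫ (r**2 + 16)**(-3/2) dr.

r/(16*sqrt(r**2 + 16)) + C

Substitute r = 4·tan(θ), so dr = 4·sec(θ)^2 dθ and the radical becomes sqrt(r**2 + 16) = 4·sec(θ) by the Pythagorean identity.
Integrate the resulting trig expression in θ, then back-substitute tan(θ) = r/4, sec(θ) = sqrt(r**2 + 16)/4 (absorbing any constant into C).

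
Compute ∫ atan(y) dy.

y*atan(y) - log(y**2 + 1)/2 + C

Use integration by parts with u = arctan(y), dv = dy.
Then du = 1/(y**2 + 1) dy.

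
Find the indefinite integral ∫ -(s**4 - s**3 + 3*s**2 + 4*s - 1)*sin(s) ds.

Use integration by parts with u = s**4 - s**3 + 3*s**2 + 4*s - 1, dv = -sin(s) ds, so v = cos(s).
Apply parts 4 times (tabular method): alternate signs, differentiate u down to 0, integrate dv up.

s**4*cos(s) - 4*s**3*sin(s) - s**3*cos(s) + 3*s**2*sin(s) - 9*s**2*cos(s) + 18*s*sin(s) + 10*s*cos(s) - 10*sin(s) + 17*cos(s) + C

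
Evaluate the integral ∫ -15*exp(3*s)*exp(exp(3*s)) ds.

Let u = exp(3*s), so du = (3*exp(3*s)) ds.
Rewriting, the integral becomes -5·∫ e^u du = -5·e^u.
Substituting back, u = exp(3*s).

-5*exp(exp(3*s)) + C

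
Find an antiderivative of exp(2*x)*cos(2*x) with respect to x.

exp(2*x)*sin(2*x)/4 + exp(2*x)*cos(2*x)/4 + C

Let I denote the integral. Integrate by parts with u = cos(2*x), dv = exp(2*x) dx, so v = exp(2*x)/2: I = exp(2*x)*cos(2*x)/2 + ∫ exp(2*x)*sin(2*x) dx.
Apply parts again with u = sin(2*x), dv = exp(2*x) dx: ∫ exp(2*x)*sin(2*x) dx = exp(2*x)*sin(2*x)/2 − I. Substituting back brings back I: I = exp(2*x)*sin(2*x)/2 + exp(2*x)*cos(2*x)/2 − I.
Solving for I: (1 + 1)·I equals the remaining terms, so I = (1/2)·(exp(2*x)*sin(2*x)/2 + exp(2*x)*cos(2*x)/2).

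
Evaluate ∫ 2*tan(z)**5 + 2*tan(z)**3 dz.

Let u = tan(z), so du = (tan(z)**2 + 1) dz.
Rewriting, the integral becomes 2·∫ u^3 du = 2·u^4/4.
Substituting back, u = tan(z).

tan(z)**4/2 + C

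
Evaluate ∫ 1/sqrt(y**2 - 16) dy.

Substitute y = 4·sec(θ), so dy = 4·sec(θ)*tan(θ) dθ and the radical becomes sqrt(y**2 - 16) = 4·tan(θ) by the Pythagorean identity.
Integrate the resulting trig expression in θ, then back-substitute sec(θ) = y/4, tan(θ) = sqrt(y**2 - 16)/4 (absorbing any constant into C).

log(y + sqrt(y**2 - 16)) + C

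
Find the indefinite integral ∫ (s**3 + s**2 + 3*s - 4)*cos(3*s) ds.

Use integration by parts with u = s**3 + s**2 + 3*s - 4, dv = cos(3*s) ds, so v = sin(3*s)/3.
Apply parts 3 times (tabular method): alternate signs, differentiate u down to 0, integrate dv up.

s**3*sin(3*s)/3 + s**2*sin(3*s)/3 + s**2*cos(3*s)/3 + 7*s*sin(3*s)/9 + 2*s*cos(3*s)/9 - 38*sin(3*s)/27 + 7*cos(3*s)/27 + C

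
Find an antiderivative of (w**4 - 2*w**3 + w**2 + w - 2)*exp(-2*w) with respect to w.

(-w**4 - w**2 - 2*w + 1)*exp(-2*w)/2 + C

Use integration by parts with u = w**4 - 2*w**3 + w**2 + w - 2, dv = exp(-2*w) dw, so v = -exp(-2*w)/2.
Apply parts 4 times (tabular method): alternate signs, differentiate u down to 0, integrate dv up.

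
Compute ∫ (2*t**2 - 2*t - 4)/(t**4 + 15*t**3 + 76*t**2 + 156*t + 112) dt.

-39*log(t + 2)/25 + 3*log(t + 4) - 36*log(t + 7)/25 - 4/(5*t + 10) + C

Factor the denominator: (t + 2)**2*(t + 4)*(t + 7).
Partial-fraction decomposition: -36/(25*(t + 7)) + 3/(t + 4) - 39/(25*(t + 2)) + 4/(5*(t + 2)**2).
Integrate each term; A/(t−a) gives A·log|t−a|; A/(t−a)² gives −A/(t−a).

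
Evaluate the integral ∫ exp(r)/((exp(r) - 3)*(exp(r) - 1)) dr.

log(exp(r) - 3)/2 - log(exp(r) - 1)/2 + C

Let u = e^r, du = e^r dr.
The integral becomes ∫ du/((u-3)(u-1)); decompose into partial fractions.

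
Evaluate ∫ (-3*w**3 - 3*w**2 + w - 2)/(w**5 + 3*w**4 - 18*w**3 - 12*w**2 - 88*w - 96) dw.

-119*log(w - 4)/500 + 3*log(w + 1)/125 + 133*log(w + 6)/500 - 13*log(w**2 + 4)/500 - 107*atan(w/2)/500 + C

Factor the denominator: (w - 4)*(w + 1)*(w + 6)*(w**2 + 4).
Partial-fraction decomposition: -(13*w + 107)/(250*(w**2 + 4)) + 133/(500*(w + 6)) + 3/(125*(w + 1)) - 119/(500*(w - 4)).
Integrate each term; A/(w−a) gives A·log|w−a|; the (Bw+D)/(w²+p²) term gives a log and an atan.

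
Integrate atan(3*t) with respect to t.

Use integration by parts with u = arctan(3*t), dv = dt.
Then du = 3/(9*t**2 + 1) dt.

t*atan(3*t) - log(9*t**2 + 1)/6 + C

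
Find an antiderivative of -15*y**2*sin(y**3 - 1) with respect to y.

Let u = y**3 - 1, so du = (3*y**2) dy.
Rewriting, the integral becomes -5·∫ sin(u) du = -5·-cos(u).
Substituting back, u = y**3 - 1.

5*cos(y**3 - 1) + C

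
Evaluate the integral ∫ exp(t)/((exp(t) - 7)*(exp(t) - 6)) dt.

Let u = e^t, du = e^t dt.
The integral becomes ∫ du/((u-6)(u-7)); decompose into partial fractions.

log(exp(t) - 7) - log(exp(t) - 6) + C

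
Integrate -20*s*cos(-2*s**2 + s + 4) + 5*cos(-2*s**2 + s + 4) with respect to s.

5*sin(-2*s**2 + s + 4) + C

Let u = 2*s**2 - s - 4, so du = (4*s - 1) ds.
Rewriting, the integral becomes -5·∫ cos(u) du = -5·sin(u).
Substituting back, u = 2*s**2 - s - 4.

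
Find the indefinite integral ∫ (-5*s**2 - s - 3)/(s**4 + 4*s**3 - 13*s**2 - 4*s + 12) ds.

Factor the denominator: (s - 2)*(s - 1)*(s + 1)*(s + 6).
Partial-fraction decomposition: 177/(280*(s + 6)) - 7/(30*(s + 1)) + 9/(14*(s - 1)) - 25/(24*(s - 2)).
Integrate each term: A/(s−a) contributes A·log|s−a|.

-25*log(s - 2)/24 + 9*log(s - 1)/14 - 7*log(s + 1)/30 + 177*log(s + 6)/280 + C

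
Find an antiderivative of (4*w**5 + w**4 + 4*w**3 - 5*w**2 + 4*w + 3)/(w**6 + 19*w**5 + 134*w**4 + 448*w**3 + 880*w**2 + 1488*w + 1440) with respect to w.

-169*log(w + 2)/384 + 12517*log(w + 5)/87 - 446023*log(w + 6)/3200 - 2379*log(w**2 + 4)/92800 + 3497*atan(w/2)/46400 + 30873/(160*w + 960) + C

Factor the denominator: (w + 2)*(w + 5)*(w + 6)**2*(w**2 + 4).
Partial-fraction decomposition: -13*(183*w - 538)/(46400*(w**2 + 4)) - 446023/(3200*(w + 6)) - 30873/(160*(w + 6)**2) + 12517/(87*(w + 5)) - 169/(384*(w + 2)).
Integrate each term; A/(w−a) gives A·log|w−a|; the (Bw+D)/(w²+p²) term gives a log and an atan.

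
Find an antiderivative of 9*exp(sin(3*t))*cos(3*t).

Let u = sin(3*t), so du = (3*cos(3*t)) dt.
Rewriting, the integral becomes 3·∫ e^u du = 3·e^u.
Substituting back, u = sin(3*t).

3*exp(sin(3*t)) + C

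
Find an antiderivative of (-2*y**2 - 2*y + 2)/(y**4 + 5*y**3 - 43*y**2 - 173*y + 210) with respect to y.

-82*log(y - 6)/715 + log(y - 1)/120 - 19*log(y + 5)/66 + 41*log(y + 7)/104 + C

Factor the denominator: (y - 6)*(y - 1)*(y + 5)*(y + 7).
Partial-fraction decomposition: 41/(104*(y + 7)) - 19/(66*(y + 5)) + 1/(120*(y - 1)) - 82/(715*(y - 6)).
Integrate each term: A/(y−a) contributes A·log|y−a|.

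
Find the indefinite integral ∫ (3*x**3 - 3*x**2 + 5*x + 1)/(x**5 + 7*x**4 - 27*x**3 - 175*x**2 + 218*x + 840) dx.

5*log(x - 4)/18 - 7*log(x - 3)/40 - log(x + 2)/10 + 79*log(x + 5)/72 - 11*log(x + 7)/10 + C

Factor the denominator: (x - 4)*(x - 3)*(x + 2)*(x + 5)*(x + 7).
Partial-fraction decomposition: -11/(10*(x + 7)) + 79/(72*(x + 5)) - 1/(10*(x + 2)) - 7/(40*(x - 3)) + 5/(18*(x - 4)).
Integrate each term: A/(x−a) contributes A·log|x−a|.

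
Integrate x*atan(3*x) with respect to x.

Use integration by parts with u = arctan(3*x), dv = x dx.
Then du = 3/(9*x**2 + 1) dx.

x**2*atan(3*x)/2 - x/6 + atan(3*x)/18 + C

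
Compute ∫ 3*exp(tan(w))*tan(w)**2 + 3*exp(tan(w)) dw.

Let u = tan(w), so du = (tan(w)**2 + 1) dw.
Rewriting, the integral becomes 3·∫ e^u du = 3·e^u.
Substituting back, u = tan(w).

3*exp(tan(w)) + C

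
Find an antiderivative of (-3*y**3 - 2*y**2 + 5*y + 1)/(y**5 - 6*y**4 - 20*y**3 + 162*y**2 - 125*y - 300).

Factor the denominator: (y - 5)*(y - 4)*(y - 3)*(y + 1)*(y + 5).
Partial-fraction decomposition: 301/(2880*(y + 5)) + 1/(160*(y + 1)) - 83/(64*(y - 3)) + 203/(45*(y - 4)) - 133/(40*(y - 5)).
Integrate each term: A/(y−a) contributes A·log|y−a|.

-133*log(y - 5)/40 + 203*log(y - 4)/45 - 83*log(y - 3)/64 + log(y + 1)/160 + 301*log(y + 5)/2880 + C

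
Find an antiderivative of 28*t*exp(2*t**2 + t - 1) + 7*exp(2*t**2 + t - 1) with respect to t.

Let u = 2*t**2 + t - 1, so du = (4*t + 1) dt.
Rewriting, the integral becomes 7·∫ e^u du = 7·e^u.
Substituting back, u = 2*t**2 + t - 1.

7*exp(2*t**2 + t - 1) + C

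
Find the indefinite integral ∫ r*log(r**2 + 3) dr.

r**2*log(r**2 + 3)/2 - r**2/2 + 3*log(r**2 + 3)/2 + C

Let u = r**2 + 3, so du = (2*r) dr.
The integral becomes (1/2)·∫ log(u) du; integrate by parts with u′=log(u), dv′=du.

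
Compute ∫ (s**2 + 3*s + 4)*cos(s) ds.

Use integration by parts with u = s**2 + 3*s + 4, dv = cos(s) ds, so v = sin(s).
Apply parts 2 times (tabular method): alternate signs, differentiate u down to 0, integrate dv up.

s**2*sin(s) + 3*s*sin(s) + 2*s*cos(s) + 2*sin(s) + 3*cos(s) + C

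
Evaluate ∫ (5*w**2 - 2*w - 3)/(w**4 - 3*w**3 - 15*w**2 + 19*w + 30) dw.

7*log(w - 5)/9 - 13*log(w - 2)/45 + log(w + 1)/9 - 3*log(w + 3)/5 + C

Factor the denominator: (w - 5)*(w - 2)*(w + 1)*(w + 3).
Partial-fraction decomposition: -3/(5*(w + 3)) + 1/(9*(w + 1)) - 13/(45*(w - 2)) + 7/(9*(w - 5)).
Integrate each term: A/(w−a) contributes A·log|w−a|.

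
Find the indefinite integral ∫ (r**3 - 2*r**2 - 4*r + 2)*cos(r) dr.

r**3*sin(r) - 2*r**2*sin(r) + 3*r**2*cos(r) - 10*r*sin(r) - 4*r*cos(r) + 6*sin(r) - 10*cos(r) + C

Use integration by parts with u = r**3 - 2*r**2 - 4*r + 2, dv = cos(r) dr, so v = sin(r).
Apply parts 3 times (tabular method): alternate signs, differentiate u down to 0, integrate dv up.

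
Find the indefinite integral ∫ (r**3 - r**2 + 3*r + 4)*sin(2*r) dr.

Use integration by parts with u = r**3 - r**2 + 3*r + 4, dv = sin(2*r) dr, so v = -cos(2*r)/2.
Apply parts 3 times (tabular method): alternate signs, differentiate u down to 0, integrate dv up.

-r**3*cos(2*r)/2 + 3*r**2*sin(2*r)/4 + r**2*cos(2*r)/2 - r*sin(2*r)/2 - 3*r*cos(2*r)/4 + 3*sin(2*r)/8 - 9*cos(2*r)/4 + C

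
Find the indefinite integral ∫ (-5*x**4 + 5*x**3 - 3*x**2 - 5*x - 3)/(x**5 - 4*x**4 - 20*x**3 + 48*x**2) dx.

Factor the denominator: x**2*(x - 6)*(x - 2)*(x + 4).
Partial-fraction decomposition: -1631/(960*(x + 4)) + 65/(96*(x - 2)) - 1847/(480*(x - 6)) - 25/(192*x) - 1/(16*x**2).
Integrate each term; A/(x−a) gives A·log|x−a|; A/(x−a)² gives −A/(x−a).

-25*log(x)/192 - 1847*log(x - 6)/480 + 65*log(x - 2)/96 - 1631*log(x + 4)/960 + 1/(16*x) + C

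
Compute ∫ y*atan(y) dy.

Use integration by parts with u = arctan(y), dv = y dy.
Then du = 1/(y**2 + 1) dy.

y**2*atan(y)/2 - y/2 + atan(y)/2 + C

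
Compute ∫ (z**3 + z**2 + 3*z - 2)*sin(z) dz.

Use integration by parts with u = z**3 + z**2 + 3*z - 2, dv = sin(z) dz, so v = -cos(z).
Apply parts 3 times (tabular method): alternate signs, differentiate u down to 0, integrate dv up.

-z**3*cos(z) + 3*z**2*sin(z) - z**2*cos(z) + 2*z*sin(z) + 3*z*cos(z) - 3*sin(z) + 4*cos(z) + C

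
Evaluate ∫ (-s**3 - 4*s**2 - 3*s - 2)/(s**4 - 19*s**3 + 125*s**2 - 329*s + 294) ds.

469*log(s - 7)/200 - 37*log(s - 3)/8 + 32*log(s - 2)/25 + 281/(10*s - 70) + C

Factor the denominator: (s - 7)**2*(s - 3)*(s - 2).
Partial-fraction decomposition: 32/(25*(s - 2)) - 37/(8*(s - 3)) + 469/(200*(s - 7)) - 281/(10*(s - 7)**2).
Integrate each term; A/(s−a) gives A·log|s−a|; A/(s−a)² gives −A/(s−a).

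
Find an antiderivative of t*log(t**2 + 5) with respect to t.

Let u = t**2 + 5, so du = (2*t) dt.
The integral becomes (1/2)·∫ log(u) du; integrate by parts with u′=log(u), dv′=du.

t**2*log(t**2 + 5)/2 - t**2/2 + 5*log(t**2 + 5)/2 + C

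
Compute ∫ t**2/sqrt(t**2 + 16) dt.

Substitute t = 4·tan(θ), so dt = 4·sec(θ)^2 dθ and the radical becomes sqrt(t**2 + 16) = 4·sec(θ) by the Pythagorean identity.
Integrate the resulting trig expression in θ, then back-substitute tan(θ) = t/4, sec(θ) = sqrt(t**2 + 16)/4 (absorbing any constant into C).

t*sqrt(t**2 + 16)/2 - 8*log(t + sqrt(t**2 + 16)) + C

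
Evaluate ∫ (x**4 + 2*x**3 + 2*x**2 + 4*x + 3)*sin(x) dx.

Use integration by parts with u = x**4 + 2*x**3 + 2*x**2 + 4*x + 3, dv = sin(x) dx, so v = -cos(x).
Apply parts 4 times (tabular method): alternate signs, differentiate u down to 0, integrate dv up.

-x**4*cos(x) + 4*x**3*sin(x) - 2*x**3*cos(x) + 6*x**2*sin(x) + 10*x**2*cos(x) - 20*x*sin(x) + 8*x*cos(x) - 8*sin(x) - 23*cos(x) + C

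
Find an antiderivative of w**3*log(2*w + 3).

Use integration by parts with u = log(2*w + 3), dv = w**3 dw.
Then du = 2/(2*w + 3) dw and v = w**4/4.

w**4*log(2*w + 3)/4 - w**4/16 + w**3/8 - 9*w**2/32 + 27*w/32 - 81*log(2*w + 3)/64 + C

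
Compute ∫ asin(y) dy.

y*asin(y) + sqrt(-y**2 + 1) + C

Use integration by parts with u = arcsin(y), dv = dy.
Then du = 1/sqrt(-y**2 + 1) dy.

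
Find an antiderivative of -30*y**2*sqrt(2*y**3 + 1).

-10*(2*y**3 + 1)**(3/2)/3 + C

Let u = 2*y**3 + 1, so du = (6*y**2) dy.
Rewriting, the integral becomes -5·∫ √u du = -5·(2/3)u^(3/2).
Substituting back, u = 2*y**3 + 1.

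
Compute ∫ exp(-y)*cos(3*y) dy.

Let I denote the integral. Integrate by parts with u = cos(3*y), dv = exp(-y) dy, so v = -exp(-y): I = -exp(-y)*cos(3*y) − 3·∫ exp(-y)*sin(3*y) dy.
Apply parts again with u = sin(3*y), dv = exp(-y) dy: ∫ exp(-y)*sin(3*y) dy = -exp(-y)*sin(3*y) + 3·I. Substituting back brings back I: I = 3*exp(-y)*sin(3*y) - exp(-y)*cos(3*y) − 9·I.
Solving for I: (1 + 9)·I equals the remaining terms, so I = (1/10)·(3*exp(-y)*sin(3*y) - exp(-y)*cos(3*y)).

3*exp(-y)*sin(3*y)/10 - exp(-y)*cos(3*y)/10 + C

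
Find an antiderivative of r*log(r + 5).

Use integration by parts with u = log(r + 5), dv = r dr.
Then du = 1/(r + 5) dr and v = r**2/2.

r**2*log(r + 5)/2 - r**2/4 + 5*r/2 - 25*log(r + 5)/2 + C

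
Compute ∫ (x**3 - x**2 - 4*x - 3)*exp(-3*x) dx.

(-3*x**3 + 12*x + 13)*exp(-3*x)/9 + C

Use integration by parts with u = x**3 - x**2 - 4*x - 3, dv = exp(-3*x) dx, so v = -exp(-3*x)/3.
Apply parts 3 times (tabular method): alternate signs, differentiate u down to 0, integrate dv up.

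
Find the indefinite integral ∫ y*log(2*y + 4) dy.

y**2*log(2*y + 4)/2 - y**2/4 + y - 2*log(y + 2) + C

Use integration by parts with u = log(2*y + 4), dv = y dy.
Then du = 2/(2*y + 4) dy and v = y**2/2.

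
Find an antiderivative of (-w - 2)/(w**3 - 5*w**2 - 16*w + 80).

Factor the denominator: (w - 5)*(w - 4)*(w + 4).
Partial-fraction decomposition: 1/(36*(w + 4)) + 3/(4*(w - 4)) - 7/(9*(w - 5)).
Integrate each term: A/(w−a) contributes A·log|w−a|.

-7*log(w - 5)/9 + 3*log(w - 4)/4 + log(w + 4)/36 + C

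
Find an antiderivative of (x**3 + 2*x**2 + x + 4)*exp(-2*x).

Use integration by parts with u = x**3 + 2*x**2 + x + 4, dv = exp(-2*x) dx, so v = -exp(-2*x)/2.
Apply parts 3 times (tabular method): alternate signs, differentiate u down to 0, integrate dv up.

(-4*x**3 - 14*x**2 - 18*x - 25)*exp(-2*x)/8 + C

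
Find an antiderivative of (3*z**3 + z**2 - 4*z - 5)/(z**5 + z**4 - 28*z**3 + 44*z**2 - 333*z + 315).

Factor the denominator: (z - 5)*(z - 1)*(z + 7)*(z**2 + 9).
Partial-fraction decomposition: -(5*z - 43)/(68*(z**2 + 9)) - 11/(64*(z + 7)) + 1/(64*(z - 1)) + 125/(544*(z - 5)).
Integrate each term; A/(z−a) gives A·log|z−a|; the (Bz+D)/(z²+p²) term gives a log and an atan.

125*log(z - 5)/544 + log(z - 1)/64 - 11*log(z + 7)/64 - 5*log(z**2 + 9)/136 + 43*atan(z/3)/204 + C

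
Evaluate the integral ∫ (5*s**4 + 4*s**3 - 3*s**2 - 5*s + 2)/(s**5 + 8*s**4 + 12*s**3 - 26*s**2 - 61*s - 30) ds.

92*log(s - 2)/315 + 109*log(s + 1)/288 - 287*log(s + 3)/40 + 2577*log(s + 5)/224 + 5/(24*s + 24) + C

Factor the denominator: (s - 2)*(s + 1)**2*(s + 3)*(s + 5).
Partial-fraction decomposition: 2577/(224*(s + 5)) - 287/(40*(s + 3)) + 109/(288*(s + 1)) - 5/(24*(s + 1)**2) + 92/(315*(s - 2)).
Integrate each term; A/(s−a) gives A·log|s−a|; A/(s−a)² gives −A/(s−a).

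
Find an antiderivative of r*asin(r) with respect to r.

r**2*asin(r)/2 + r*sqrt(-r**2 + 1)/4 - asin(r)/4 + C

Use integration by parts with u = arcsin(r), dv = r dr.
Then du = 1/sqrt(-r**2 + 1) dr.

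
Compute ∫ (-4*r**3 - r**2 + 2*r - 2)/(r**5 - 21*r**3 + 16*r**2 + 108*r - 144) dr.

-113*log(r - 3)/42 + 1073*log(r - 2)/450 - 91*log(r + 3)/150 + 115*log(r + 4)/126 - 17/(15*r - 30) + C

Factor the denominator: (r - 3)*(r - 2)**2*(r + 3)*(r + 4).
Partial-fraction decomposition: 115/(126*(r + 4)) - 91/(150*(r + 3)) + 1073/(450*(r - 2)) + 17/(15*(r - 2)**2) - 113/(42*(r - 3)).
Integrate each term; A/(r−a) gives A·log|r−a|; A/(r−a)² gives −A/(r−a).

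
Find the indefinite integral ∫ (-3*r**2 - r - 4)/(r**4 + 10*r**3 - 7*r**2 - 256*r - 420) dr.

-log(r - 5)/11 + log(r + 2)/10 - 53*log(r + 6)/22 + 12*log(r + 7)/5 + C

Factor the denominator: (r - 5)*(r + 2)*(r + 6)*(r + 7).
Partial-fraction decomposition: 12/(5*(r + 7)) - 53/(22*(r + 6)) + 1/(10*(r + 2)) - 1/(11*(r - 5)).
Integrate each term: A/(r−a) contributes A·log|r−a|.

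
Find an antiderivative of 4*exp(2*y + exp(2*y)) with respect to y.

2*exp(exp(2*y)) + C

Let u = exp(2*y), so du = (2*exp(2*y)) dy.
Rewriting, the integral becomes 2·∫ e^u du = 2·e^u.
Substituting back, u = exp(2*y).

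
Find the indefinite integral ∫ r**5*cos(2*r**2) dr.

Let u = r², du = 2r dr; rewrite as (1/2)∫ u^2·cos(2u) du.
Now integrate by parts 2 times.

r**4*sin(2*r**2)/4 + r**2*cos(2*r**2)/4 - sin(2*r**2)/8 + C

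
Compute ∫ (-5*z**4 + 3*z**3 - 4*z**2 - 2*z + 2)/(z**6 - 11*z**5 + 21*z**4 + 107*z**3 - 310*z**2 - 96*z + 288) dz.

Factor the denominator: (z - 6)*(z - 4)**2*(z - 1)*(z + 1)*(z + 3).
Partial-fraction decomposition: 257/(1764*(z + 3)) - 2/(175*(z + 1)) + 1/(60*(z - 1)) + 33809/(7350*(z - 4)) + 193/(35*(z - 4)**2) - 2993/(630*(z - 6)).
Integrate each term; A/(z−a) gives A·log|z−a|; A/(z−a)² gives −A/(z−a).

-2993*log(z - 6)/630 + 33809*log(z - 4)/7350 + log(z - 1)/60 - 2*log(z + 1)/175 + 257*log(z + 3)/1764 - 193/(35*z - 140) + C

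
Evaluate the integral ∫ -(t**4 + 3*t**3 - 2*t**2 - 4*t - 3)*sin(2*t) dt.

Use integration by parts with u = t**4 + 3*t**3 - 2*t**2 - 4*t - 3, dv = -sin(2*t) dt, so v = cos(2*t)/2.
Apply parts 4 times (tabular method): alternate signs, differentiate u down to 0, integrate dv up.

t**4*cos(2*t)/2 - t**3*sin(2*t) + 3*t**3*cos(2*t)/2 - 9*t**2*sin(2*t)/4 - 5*t**2*cos(2*t)/2 + 5*t*sin(2*t)/2 - 17*t*cos(2*t)/4 + 17*sin(2*t)/8 - cos(2*t)/4 + C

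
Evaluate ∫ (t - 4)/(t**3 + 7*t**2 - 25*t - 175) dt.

log(t - 5)/120 + 9*log(t + 5)/20 - 11*log(t + 7)/24 + C

Factor the denominator: (t - 5)*(t + 5)*(t + 7).
Partial-fraction decomposition: -11/(24*(t + 7)) + 9/(20*(t + 5)) + 1/(120*(t - 5)).
Integrate each term: A/(t−a) contributes A·log|t−a|.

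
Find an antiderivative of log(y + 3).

y*log(y + 3) - y + 3*log(y + 3) + C

Use integration by parts with u = log(y + 3), dv = dy.
Then du = 1/(y + 3) dy and v = y.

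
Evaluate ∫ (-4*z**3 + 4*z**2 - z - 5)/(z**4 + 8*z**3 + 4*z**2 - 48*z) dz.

Factor the denominator: z*(z - 2)*(z + 4)*(z + 6).
Partial-fraction decomposition: -1009/(96*(z + 6)) + 319/(48*(z + 4)) - 23/(96*(z - 2)) + 5/(48*z).
Integrate each term: A/(z−a) contributes A·log|z−a|.

5*log(z)/48 - 23*log(z - 2)/96 + 319*log(z + 4)/48 - 1009*log(z + 6)/96 + C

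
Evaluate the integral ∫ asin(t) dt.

Use integration by parts with u = arcsin(t), dv = dt.
Then du = 1/sqrt(-t**2 + 1) dt.

t*asin(t) + sqrt(-t**2 + 1) + C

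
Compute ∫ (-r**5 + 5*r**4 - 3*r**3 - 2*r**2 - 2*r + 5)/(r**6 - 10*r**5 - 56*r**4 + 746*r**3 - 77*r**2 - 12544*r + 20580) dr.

Factor the denominator: (r - 7)**2*(r - 6)*(r - 2)*(r + 5)*(r + 7).
Partial-fraction decomposition: -14881/(22932*(r + 7)) + 3295/(11088*(r + 5)) - 17/(6300*(r - 2)) - 2023/(572*(r - 6)) + 510001/(176400*(r - 7)) - 2969/(420*(r - 7)**2).
Integrate each term; A/(r−a) gives A·log|r−a|; A/(r−a)² gives −A/(r−a).

510001*log(r - 7)/176400 - 2023*log(r - 6)/572 - 17*log(r - 2)/6300 + 3295*log(r + 5)/11088 - 14881*log(r + 7)/22932 + 2969/(420*r - 2940) + C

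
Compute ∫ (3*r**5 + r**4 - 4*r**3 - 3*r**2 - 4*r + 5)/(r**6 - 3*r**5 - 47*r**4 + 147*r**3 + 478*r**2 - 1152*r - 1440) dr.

Factor the denominator: (r - 5)*(r - 4)**2*(r + 1)*(r + 3)*(r + 6).
Partial-fraction decomposition: 21247/(16500*(r + 6)) - 275/(1176*(r + 3)) - 2/(375*(r + 1)) - 388827/(24500*(r - 4)) - 3013/(350*(r - 4)**2) + 4705/(264*(r - 5)).
Integrate each term; A/(r−a) gives A·log|r−a|; A/(r−a)² gives −A/(r−a).

4705*log(r - 5)/264 - 388827*log(r - 4)/24500 - 2*log(r + 1)/375 - 275*log(r + 3)/1176 + 21247*log(r + 6)/16500 + 3013/(350*r - 1400) + C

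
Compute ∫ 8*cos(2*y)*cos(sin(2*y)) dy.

Let u = sin(2*y), so du = (2*cos(2*y)) dy.
Rewriting, the integral becomes 4·∫ cos(u) du = 4·sin(u).
Substituting back, u = sin(2*y).

4*sin(sin(2*y)) + C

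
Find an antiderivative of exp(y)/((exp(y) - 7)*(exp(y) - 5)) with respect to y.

log(exp(y) - 7)/2 - log(exp(y) - 5)/2 + C

Let u = e^y, du = e^y dy.
The integral becomes ∫ du/((u-5)(u-7)); decompose into partial fractions.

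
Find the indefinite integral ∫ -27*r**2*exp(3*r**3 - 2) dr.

-3*exp(3*r**3 - 2) + C

Let u = 3*r**3 - 2, so du = (9*r**2) dr.
Rewriting, the integral becomes -3·∫ e^u du = -3·e^u.
Substituting back, u = 3*r**3 - 2.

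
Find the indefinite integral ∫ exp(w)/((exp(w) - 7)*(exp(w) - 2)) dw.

Let u = e^w, du = e^w dw.
The integral becomes ∫ du/((u-2)(u-7)); decompose into partial fractions.

log(exp(w) - 7)/5 - log(exp(w) - 2)/5 + C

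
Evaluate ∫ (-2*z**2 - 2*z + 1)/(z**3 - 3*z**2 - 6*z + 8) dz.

Factor the denominator: (z - 4)*(z - 1)*(z + 2).
Partial-fraction decomposition: -1/(6*(z + 2)) + 1/(3*(z - 1)) - 13/(6*(z - 4)).
Integrate each term: A/(z−a) contributes A·log|z−a|.

-13*log(z - 4)/6 + log(z - 1)/3 - log(z + 2)/6 + C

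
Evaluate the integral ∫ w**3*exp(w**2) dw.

Let u = w², du = 2w dw; rewrite as (1/2)∫ u^1·exp(1u) du.
Now integrate by parts 1 time.

(w**2 - 1)*exp(w**2)/2 + C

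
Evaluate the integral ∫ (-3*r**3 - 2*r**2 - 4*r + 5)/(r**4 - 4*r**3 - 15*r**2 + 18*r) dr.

Factor the denominator: r*(r - 6)*(r - 1)*(r + 3).
Partial-fraction decomposition: -20/(27*(r + 3)) + 1/(5*(r - 1)) - 739/(270*(r - 6)) + 5/(18*r).
Integrate each term: A/(r−a) contributes A·log|r−a|.

5*log(r)/18 - 739*log(r - 6)/270 + log(r - 1)/5 - 20*log(r + 3)/27 + C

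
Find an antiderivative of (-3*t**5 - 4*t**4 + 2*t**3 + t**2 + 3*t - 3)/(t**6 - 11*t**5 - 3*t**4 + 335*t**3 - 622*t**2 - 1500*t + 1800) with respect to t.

7489467*log(t - 6)/193600 - 2897*log(t - 5)/70 + log(t - 1)/450 + 11*log(t + 2)/4032 - 1658*log(t + 5)/5445 + 28029/(440*t - 2640) + C

Factor the denominator: (t - 6)**2*(t - 5)*(t - 1)*(t + 2)*(t + 5).
Partial-fraction decomposition: -1658/(5445*(t + 5)) + 11/(4032*(t + 2)) + 1/(450*(t - 1)) - 2897/(70*(t - 5)) + 7489467/(193600*(t - 6)) - 28029/(440*(t - 6)**2).
Integrate each term; A/(t−a) gives A·log|t−a|; A/(t−a)² gives −A/(t−a).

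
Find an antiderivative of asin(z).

Use integration by parts with u = arcsin(z), dv = dz.
Then du = 1/sqrt(-z**2 + 1) dz.

z*asin(z) + sqrt(-z**2 + 1) + C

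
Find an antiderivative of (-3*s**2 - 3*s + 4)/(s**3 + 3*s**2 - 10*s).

Factor the denominator: s*(s - 2)*(s + 5).
Partial-fraction decomposition: -8/(5*(s + 5)) - 1/(s - 2) - 2/(5*s).
Integrate each term: A/(s−a) contributes A·log|s−a|.

-2*log(s)/5 - log(s - 2) - 8*log(s + 5)/5 + C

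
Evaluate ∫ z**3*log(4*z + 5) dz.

z**4*log(4*z + 5)/4 - z**4/16 + 5*z**3/48 - 25*z**2/128 + 125*z/256 - 625*log(4*z + 5)/1024 + C

Use integration by parts with u = log(4*z + 5), dv = z**3 dz.
Then du = 4/(4*z + 5) dz and v = z**4/4.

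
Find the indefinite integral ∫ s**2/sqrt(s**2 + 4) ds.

Substitute s = 2·tan(θ), so ds = 2·sec(θ)^2 dθ and the radical becomes sqrt(s**2 + 4) = 2·sec(θ) by the Pythagorean identity.
Integrate the resulting trig expression in θ, then back-substitute tan(θ) = s/2, sec(θ) = sqrt(s**2 + 4)/2 (absorbing any constant into C).

s*sqrt(s**2 + 4)/2 - 2*log(s + sqrt(s**2 + 4)) + C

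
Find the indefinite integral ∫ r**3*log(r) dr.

Use integration by parts with u = log(r), dv = r**3 dr.
Then du = 1/r dr and v = r**4/4.

r**4*log(r)/4 - r**4/16 + C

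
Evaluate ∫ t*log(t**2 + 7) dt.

t**2*log(t**2 + 7)/2 - t**2/2 + 7*log(t**2 + 7)/2 + C

Let u = t**2 + 7, so du = (2*t) dt.
The integral becomes (1/2)·∫ log(u) du; integrate by parts with u′=log(u), dv′=du.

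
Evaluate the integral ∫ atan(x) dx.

Use integration by parts with u = arctan(x), dv = dx.
Then du = 1/(x**2 + 1) dx.

x*atan(x) - log(x**2 + 1)/2 + C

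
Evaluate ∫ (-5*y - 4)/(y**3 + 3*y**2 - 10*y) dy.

Factor the denominator: y*(y - 2)*(y + 5).
Partial-fraction decomposition: 3/(5*(y + 5)) - 1/(y - 2) + 2/(5*y).
Integrate each term: A/(y−a) contributes A·log|y−a|.

2*log(y)/5 - log(y - 2) + 3*log(y + 5)/5 + C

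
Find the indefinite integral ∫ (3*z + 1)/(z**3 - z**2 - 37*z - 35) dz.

11*log(z - 7)/48 + log(z + 1)/16 - 7*log(z + 5)/24 + C

Factor the denominator: (z - 7)*(z + 1)*(z + 5).
Partial-fraction decomposition: -7/(24*(z + 5)) + 1/(16*(z + 1)) + 11/(48*(z - 7)).
Integrate each term: A/(z−a) contributes A·log|z−a|.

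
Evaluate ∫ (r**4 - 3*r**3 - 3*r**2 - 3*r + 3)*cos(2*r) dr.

r**4*sin(2*r)/2 - 3*r**3*sin(2*r)/2 + r**3*cos(2*r) - 3*r**2*sin(2*r) - 9*r**2*cos(2*r)/4 + 3*r*sin(2*r)/4 - 3*r*cos(2*r) + 3*sin(2*r) + 3*cos(2*r)/8 + C

Use integration by parts with u = r**4 - 3*r**3 - 3*r**2 - 3*r + 3, dv = cos(2*r) dr, so v = sin(2*r)/2.
Apply parts 4 times (tabular method): alternate signs, differentiate u down to 0, integrate dv up.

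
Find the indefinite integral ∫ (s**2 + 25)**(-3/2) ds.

Substitute s = 5·tan(θ), so ds = 5·sec(θ)^2 dθ and the radical becomes sqrt(s**2 + 25) = 5·sec(θ) by the Pythagorean identity.
Integrate the resulting trig expression in θ, then back-substitute tan(θ) = s/5, sec(θ) = sqrt(s**2 + 25)/5 (absorbing any constant into C).

s/(25*sqrt(s**2 + 25)) + C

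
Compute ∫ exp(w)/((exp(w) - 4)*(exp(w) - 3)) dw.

log(exp(w) - 4) - log(exp(w) - 3) + C

Let u = e^w, du = e^w dw.
The integral becomes ∫ du/((u-3)(u-4)); decompose into partial fractions.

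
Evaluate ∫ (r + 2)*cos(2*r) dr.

r*sin(2*r)/2 + sin(2*r) + cos(2*r)/4 + C

Use integration by parts with u = r + 2, dv = cos(2*r) dr, so v = sin(2*r)/2.
Apply parts 1 times (tabular method): alternate signs, differentiate u down to 0, integrate dv up.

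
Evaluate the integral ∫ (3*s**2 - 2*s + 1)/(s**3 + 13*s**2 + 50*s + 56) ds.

Factor the denominator: (s + 2)*(s + 4)*(s + 7).
Partial-fraction decomposition: 54/(5*(s + 7)) - 19/(2*(s + 4)) + 17/(10*(s + 2)).
Integrate each term: A/(s−a) contributes A·log|s−a|.

17*log(s + 2)/10 - 19*log(s + 4)/2 + 54*log(s + 7)/5 + C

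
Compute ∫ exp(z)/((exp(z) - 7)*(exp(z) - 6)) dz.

Let u = e^z, du = e^z dz.
The integral becomes ∫ du/((u-7)(u-6)); decompose into partial fractions.

log(exp(z) - 7) - log(exp(z) - 6) + C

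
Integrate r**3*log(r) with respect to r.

Use integration by parts with u = log(r), dv = r**3 dr.
Then du = 1/r dr and v = r**4/4.

r**4*log(r)/4 - r**4/16 + C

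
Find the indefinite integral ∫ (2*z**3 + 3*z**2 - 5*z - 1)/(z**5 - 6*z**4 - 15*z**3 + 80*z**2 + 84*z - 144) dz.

Factor the denominator: (z - 6)*(z - 4)*(z - 1)*(z + 2)*(z + 3).
Partial-fraction decomposition: -13/(252*(z + 3)) - 5/(144*(z + 2)) - 1/(180*(z - 1)) - 155/(252*(z - 4)) + 509/(720*(z - 6)).
Integrate each term: A/(z−a) contributes A·log|z−a|.

509*log(z - 6)/720 - 155*log(z - 4)/252 - log(z - 1)/180 - 5*log(z + 2)/144 - 13*log(z + 3)/252 + C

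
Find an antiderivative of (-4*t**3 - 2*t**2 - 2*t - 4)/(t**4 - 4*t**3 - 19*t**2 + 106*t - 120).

-50*log(t - 4)/3 + 17*log(t - 3) - 24*log(t - 2)/7 - 19*log(t + 5)/21 + C

Factor the denominator: (t - 4)*(t - 3)*(t - 2)*(t + 5).
Partial-fraction decomposition: -19/(21*(t + 5)) - 24/(7*(t - 2)) + 17/(t - 3) - 50/(3*(t - 4)).
Integrate each term: A/(t−a) contributes A·log|t−a|.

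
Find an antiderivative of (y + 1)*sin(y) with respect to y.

Use integration by parts with u = y + 1, dv = sin(y) dy, so v = -cos(y).
Apply parts 1 times (tabular method): alternate signs, differentiate u down to 0, integrate dv up.

-y*cos(y) + sin(y) - cos(y) + C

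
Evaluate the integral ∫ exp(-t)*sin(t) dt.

-exp(-t)*sin(t)/2 - exp(-t)*cos(t)/2 + C

Let I denote the integral. Integrate by parts with u = sin(t), dv = exp(-t) dt, so v = -exp(-t): I = -exp(-t)*sin(t) + ∫ exp(-t)*cos(t) dt.
Apply parts again with u = cos(t), dv = exp(-t) dt: ∫ exp(-t)*cos(t) dt = -exp(-t)*cos(t) − I. Substituting back brings back I: I = -exp(-t)*sin(t) - exp(-t)*cos(t) − I.
Solving for I: (1 + 1)·I equals the remaining terms, so I = (1/2)·(-exp(-t)*sin(t) - exp(-t)*cos(t)).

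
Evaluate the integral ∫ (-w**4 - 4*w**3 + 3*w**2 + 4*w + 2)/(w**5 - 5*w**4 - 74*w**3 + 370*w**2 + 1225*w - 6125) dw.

-899*log(w - 7)/168 + 16373*log(w - 5)/3600 + 17*log(w + 5)/600 - 227*log(w + 7)/1008 - 257/(60*w - 300) + C

Factor the denominator: (w - 7)*(w - 5)**2*(w + 5)*(w + 7).
Partial-fraction decomposition: -227/(1008*(w + 7)) + 17/(600*(w + 5)) + 16373/(3600*(w - 5)) + 257/(60*(w - 5)**2) - 899/(168*(w - 7)).
Integrate each term; A/(w−a) gives A·log|w−a|; A/(w−a)² gives −A/(w−a).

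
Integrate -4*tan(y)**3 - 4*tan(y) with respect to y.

-2*tan(y)**2 + C

Let u = tan(y), so du = (tan(y)**2 + 1) dy.
Rewriting, the integral becomes -4·∫ u^1 du = -4·u^2/2.
Substituting back, u = tan(y).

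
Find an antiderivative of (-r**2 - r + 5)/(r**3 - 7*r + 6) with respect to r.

-log(r - 2)/5 - 3*log(r - 1)/4 - log(r + 3)/20 + C

Factor the denominator: (r - 2)*(r - 1)*(r + 3).
Partial-fraction decomposition: -1/(20*(r + 3)) - 3/(4*(r - 1)) - 1/(5*(r - 2)).
Integrate each term: A/(r−a) contributes A·log|r−a|.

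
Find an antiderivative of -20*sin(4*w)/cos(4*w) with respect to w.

5*log(cos(4*w)) + C

Let u = cos(4*w), so du = (-4*sin(4*w)) dw.
Rewriting, the integral becomes 5·∫ 1/u du = 5·log(u).
Substituting back, u = cos(4*w).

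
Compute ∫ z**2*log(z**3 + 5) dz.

Let u = z**3 + 5, so du = (3*z**2) dz.
The integral becomes (1/3)·∫ log(u) du; integrate by parts with u′=log(u), dv′=du.

z**3*log(z**3 + 5)/3 - z**3/3 + 5*log(z**3 + 5)/3 + C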